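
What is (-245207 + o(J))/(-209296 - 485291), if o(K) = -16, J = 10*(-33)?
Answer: 81741/231529 ≈ 0.35305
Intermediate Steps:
J = -330
(-245207 + o(J))/(-209296 - 485291) = (-245207 - 16)/(-209296 - 485291) = -245223/(-694587) = -245223*(-1/694587) = 81741/231529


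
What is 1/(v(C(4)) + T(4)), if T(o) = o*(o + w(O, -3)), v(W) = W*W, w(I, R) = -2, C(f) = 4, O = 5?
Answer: 1/24 ≈ 0.041667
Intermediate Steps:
v(W) = W²
T(o) = o*(-2 + o) (T(o) = o*(o - 2) = o*(-2 + o))
1/(v(C(4)) + T(4)) = 1/(4² + 4*(-2 + 4)) = 1/(16 + 4*2) = 1/(16 + 8) = 1/24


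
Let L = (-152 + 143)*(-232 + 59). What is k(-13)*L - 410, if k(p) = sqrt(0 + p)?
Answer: -410 + 1557*I*sqrt(13) ≈ -410.0 + 5613.8*I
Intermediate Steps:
k(p) = sqrt(p)
L = 1557 (L = -9*(-173) = 1557)
k(-13)*L - 410 = sqrt(-13)*1557 - 410 = (I*sqrt(13))*1557 - 410 = 1557*I*sqrt(13) - 410 = -410 + 1557*I*sqrt(13)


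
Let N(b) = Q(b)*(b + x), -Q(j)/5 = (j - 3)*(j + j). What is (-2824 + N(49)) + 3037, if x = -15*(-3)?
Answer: -2118547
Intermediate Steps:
Q(j) = -10*j*(-3 + j) (Q(j) = -5*(j - 3)*(j + j) = -5*(-3 + j)*2*j = -10*j*(-3 + j))
x = 45
N(b) = 10*b*(3 - b)*(45 + b) (N(b) = (10*b*(3 - b))*(b + 45) = (10*b*(3 - b))*(45 + b) = 10*b*(3 - b)*(45 + b))
(-2824 + N(49)) + 3037 = (-2824 - 10*49*(-3 + 49)*(45 + 49)) + 3037 = (-2824 - 10*49*46*94) + 3037 = (-2824 - 2118760) + 3037 = -2121584 + 3037 = -2118547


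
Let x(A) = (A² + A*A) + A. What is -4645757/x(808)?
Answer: -4645757/1306536 ≈ -3.5558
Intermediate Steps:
x(A) = A + 2*A² (x(A) = (A² + A²) + A = 2*A² + A = A + 2*A²)
-4645757/x(808) = -4645757*1/(808*(1 + 2*808)) = -4645757*1/(808*(1 + 1616)) = -4645757/(808*1617) = -4645757/1306536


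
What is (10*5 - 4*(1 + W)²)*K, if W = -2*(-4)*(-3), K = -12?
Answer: 24792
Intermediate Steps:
W = -24 (W = 8*(-3) = -24)
(10*5 - 4*(1 + W)²)*K = (10*5 - 4*(1 - 24)²)*(-12) = (50 - 4*(-23)²)*(-12) = (50 - 4*529)*(-12) = (50 - 2116)*(-12) = -2066*(-12) = 24792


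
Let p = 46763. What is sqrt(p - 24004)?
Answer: sqrt(22759) ≈ 150.86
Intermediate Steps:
sqrt(p - 24004) = sqrt(46763 - 24004) = sqrt(22759)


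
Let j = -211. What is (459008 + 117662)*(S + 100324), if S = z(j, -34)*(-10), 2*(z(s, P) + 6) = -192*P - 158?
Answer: 39521501780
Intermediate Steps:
z(s, P) = -85 - 96*P (z(s, P) = -6 + (-192*P - 158)/2 = -6 + (-158 - 192*P)/2 = -6 + (-79 - 96*P) = -85 - 96*P)
S = -31790 (S = (-85 - 96*(-34))*(-10) = (-85 + 3264)*(-10) = 3179*(-10) = -31790)
(459008 + 117662)*(S + 100324) = (459008 + 117662)*(-31790 + 100324) = 576670*68534 = 39521501780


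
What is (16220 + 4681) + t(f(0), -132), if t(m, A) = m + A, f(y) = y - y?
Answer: 20769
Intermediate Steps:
f(y) = 0
t(m, A) = A + m
(16220 + 4681) + t(f(0), -132) = (16220 + 4681) + (-132 + 0) = 20901 - 132 = 20769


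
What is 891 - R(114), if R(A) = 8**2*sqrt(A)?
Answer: 891 - 64*sqrt(114) ≈ 207.67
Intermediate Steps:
R(A) = 64*sqrt(A)
891 - R(114) = 891 - 64*sqrt(114)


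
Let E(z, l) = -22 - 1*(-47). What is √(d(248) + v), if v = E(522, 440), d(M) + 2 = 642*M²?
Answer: √39485591 ≈ 6283.8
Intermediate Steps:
d(M) = -2 + 642*M²
E(z, l) = 25 (E(z, l) = -22 + 47 = 25)
v = 25
√(d(248) + v) = √((-2 + 642*248²) + 25) = √((-2 + 642*61504) + 25) = √((-2 + 39485568) + 25) = √(39485566 + 25) = √39485591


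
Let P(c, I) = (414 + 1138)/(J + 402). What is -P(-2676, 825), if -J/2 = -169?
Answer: -388/185 ≈ -2.0973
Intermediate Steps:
J = 338 (J = -2*(-169) = 338)
P(c, I) = 388/185 (P(c, I) = (414 + 1138)/(338 + 402) = 1552/740 = 1552*(1/740) = 388/185)
-P(-2676, 825) = -1*388/185 = -388/185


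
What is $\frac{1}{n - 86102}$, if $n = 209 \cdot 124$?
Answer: $- \frac{1}{60186} \approx -1.6615 \cdot 10^{-5}$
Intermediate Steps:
$n = 25916$
$\frac{1}{n - 86102} = \frac{1}{25916 - 86102} = \frac{1}{-60186} = - \frac{1}{60186}$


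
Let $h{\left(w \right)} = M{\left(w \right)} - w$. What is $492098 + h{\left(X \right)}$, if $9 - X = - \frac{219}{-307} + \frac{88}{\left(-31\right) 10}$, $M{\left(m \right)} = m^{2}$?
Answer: $\frac{1114420276440254}{2264332225} \approx 4.9216 \cdot 10^{5}$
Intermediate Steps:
$X = \frac{407828}{47585}$ ($X = 9 - \left(- \frac{219}{-307} + \frac{88}{\left(-31\right) 10}\right) = 9 - \left(\left(-219\right) \left(- \frac{1}{307}\right) + \frac{88}{-310}\right) = 9 - \left(\frac{219}{307} + 88 \left(- \frac{1}{310}\right)\right) = 9 - \left(\frac{219}{307} - \frac{44}{155}\right) = 9 - \frac{20437}{47585} = \frac{407828}{47585} \approx 8.5705$)
$h{\left(w \right)} = w^{2} - w$
$492098 + h{\left(X \right)} = 492098 + \frac{407828 \left(-1 + \frac{407828}{47585}\right)}{47585} = 492098 + \frac{407828}{47585} \cdot \frac{360243}{47585} = 492098 + \frac{146917182204}{2264332225} = \frac{1114420276440254}{2264332225}$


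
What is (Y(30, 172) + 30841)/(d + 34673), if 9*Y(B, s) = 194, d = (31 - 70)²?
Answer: 277763/325746 ≈ 0.85270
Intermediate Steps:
d = 1521 (d = (-39)² = 1521)
Y(B, s) = 194/9 (Y(B, s) = (⅑)*194 = 194/9)
(Y(30, 172) + 30841)/(d + 34673) = (194/9 + 30841)/(1521 + 34673) = (277763/9)/36194 = (277763/9)*(1/36194) = 277763/325746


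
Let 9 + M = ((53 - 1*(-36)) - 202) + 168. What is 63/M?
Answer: 63/46 ≈ 1.3696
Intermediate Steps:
M = 46 (M = -9 + (((53 - 1*(-36)) - 202) + 168) = -9 + (((53 + 36) - 202) + 168) = -9 + ((89 - 202) + 168) = -9 + (-113 + 168) = -9 + 55 = 46)
63/M = 63/46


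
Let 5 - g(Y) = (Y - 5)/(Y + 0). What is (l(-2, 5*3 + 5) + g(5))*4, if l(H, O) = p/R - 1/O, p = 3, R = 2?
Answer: 129/5 ≈ 25.800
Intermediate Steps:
g(Y) = 5 - (-5 + Y)/Y (g(Y) = 5 - (Y - 5)/(Y + 0) = 5 - (-5 + Y)/Y)
l(H, O) = 3/2 - 1/O
(l(-2, 5*3 + 5) + g(5))*4 = ((3/2 - 1/(5*3 + 5)) + (4 + 5/5))*4 = ((3/2 - 1/(15 + 5)) + (4 + 5*(⅕)))*4 = ((3/2 - 1/20) + (4 + 1))*4 = ((3/2 - 1*1/20) + 5)*4 = ((3/2 - 1/20) + 5)*4 = (29/20 + 5)*4 = (129/20)*4 = 129/5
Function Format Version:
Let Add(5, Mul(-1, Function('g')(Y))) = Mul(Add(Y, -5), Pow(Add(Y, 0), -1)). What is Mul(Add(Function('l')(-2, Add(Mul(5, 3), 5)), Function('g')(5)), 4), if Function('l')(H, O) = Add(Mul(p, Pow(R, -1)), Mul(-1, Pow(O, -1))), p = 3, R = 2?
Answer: Rational(129, 5) ≈ 25.800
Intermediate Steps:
Function('g')(Y) = Add(5, Mul(-1, Pow(Y, -1), Add(-5, Y))) (Function('g')(Y) = Add(5, Mul(-1, Mul(Add(Y, -5), Pow(Add(Y, 0), -1)))) = Add(5, Mul(-1, Mul(Add(-5, Y), Pow(Y, -1)))) = Add(5, Mul(-1, Mul(Pow(Y, -1), Add(-5, Y)))) = Add(5, Mul(-1, Pow(Y, -1), Add(-5, Y))))
Function('l')(H, O) = Add(Rational(3, 2), Mul(-1, Pow(O, -1))) (Function('l')(H, O) = Add(Mul(3, Pow(2, -1)), Mul(-1, Pow(O, -1))) = Add(Mul(3, Rational(1, 2)), Mul(-1, Pow(O, -1))) = Add(Rational(3, 2), Mul(-1, Pow(O, -1))))
Mul(Add(Function('l')(-2, Add(Mul(5, 3), 5)), Function('g')(5)), 4) = Mul(Add(Add(Rational(3, 2), Mul(-1, Pow(Add(Mul(5, 3), 5), -1))), Add(4, Mul(5, Pow(5, -1)))), 4) = Mul(Add(Add(Rational(3, 2), Mul(-1, Pow(Add(15, 5), -1))), Add(4, Mul(5, Rational(1, 5)))), 4) = Mul(Add(Add(Rational(3, 2), Mul(-1, Pow(20, -1))), Add(4, 1)), 4) = Mul(Add(Add(Rational(3, 2), Mul(-1, Rational(1, 20))), 5), 4) = Mul(Add(Add(Rational(3, 2), Rational(-1, 20)), 5), 4) = Mul(Add(Rational(29, 20), 5), 4) = Mul(Rational(129, 20), 4) = Rational(129, 5)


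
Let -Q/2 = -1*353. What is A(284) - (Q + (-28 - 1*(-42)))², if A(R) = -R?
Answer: -518684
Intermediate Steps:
Q = 706 (Q = -(-2)*353 = -2*(-353) = 706)
A(284) - (Q + (-28 - 1*(-42)))² = -1*284 - (706 + (-28 - 1*(-42)))² = -284 - (706 + (-28 + 42))² = -284 - (706 + 14)² = -284 - 1*720² = -284 - 1*518400 = -284 - 518400 = -518684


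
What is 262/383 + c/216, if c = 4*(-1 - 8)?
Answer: 1189/2298 ≈ 0.51741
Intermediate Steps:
c = -36 (c = 4*(-9) = -36)
262/383 + c/216 = 262/383 - 36/216 = 262*(1/383) - 36*1/216 = 262/383 - 1/6 = 1189/2298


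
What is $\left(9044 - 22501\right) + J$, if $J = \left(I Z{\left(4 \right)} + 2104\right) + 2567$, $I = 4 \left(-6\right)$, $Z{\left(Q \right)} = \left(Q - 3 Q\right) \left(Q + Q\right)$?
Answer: $-7250$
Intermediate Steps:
$Z{\left(Q \right)} = - 4 Q^{2}$ ($Z{\left(Q \right)} = - 2 Q 2 Q = - 4 Q^{2}$)
$I = -24$
$J = 6207$ ($J = \left(- 24 \left(- 4 \cdot 4^{2}\right) + 2104\right) + 2567 = \left(- 24 \left(\left(-4\right) 16\right) + 2104\right) + 2567 = \left(\left(-24\right) \left(-64\right) + 2104\right) + 2567 = \left(1536 + 2104\right) + 2567 = 3640 + 2567 = 6207$)
$\left(9044 - 22501\right) + J = \left(9044 - 22501\right) + 6207 = -13457 + 6207 = -7250$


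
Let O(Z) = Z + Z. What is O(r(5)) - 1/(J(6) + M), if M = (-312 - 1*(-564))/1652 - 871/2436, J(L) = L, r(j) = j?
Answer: 8185066/832879 ≈ 9.8274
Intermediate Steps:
O(Z) = 2*Z
M = -29465/143724 (M = (-312 + 564)*(1/1652) - 871*1/2436 = 252*(1/1652) - 871/2436 = 9/59 - 871/2436 = -29465/143724 ≈ -0.20501)
O(r(5)) - 1/(J(6) + M) = 2*5 - 1/(6 - 29465/143724) = 10 - 1/832879/143724 = 10 - 1*143724/832879 = 10 - 143724/832879 = 8185066/832879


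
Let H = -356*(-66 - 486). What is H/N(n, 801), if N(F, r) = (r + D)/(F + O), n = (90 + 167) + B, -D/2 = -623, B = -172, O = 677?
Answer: 73152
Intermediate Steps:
D = 1246 (D = -2*(-623) = 1246)
n = 85 (n = (90 + 167) - 172 = 257 - 172 = 85)
N(F, r) = (1246 + r)/(677 + F) (N(F, r) = (r + 1246)/(F + 677) = (1246 + r)/(677 + F))
H = 196512 (H = -356*(-552) = 196512)
H/N(n, 801) = 196512/(((1246 + 801)/(677 + 85))) = 196512/((2047/762)) = 196512/(((1/762)*2047)) = 196512/(2047/762) = 196512*(762/2047) = 73152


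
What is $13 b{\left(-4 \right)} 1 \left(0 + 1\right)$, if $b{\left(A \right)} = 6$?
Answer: $78$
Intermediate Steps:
$13 b{\left(-4 \right)} 1 \left(0 + 1\right) = 13 \cdot 6 \cdot 1 \left(0 + 1\right) = 78 \cdot 1 \cdot 1 = 78 \cdot 1 = 78$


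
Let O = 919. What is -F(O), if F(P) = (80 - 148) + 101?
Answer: -33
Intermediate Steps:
F(P) = 33 (F(P) = -68 + 101 = 33)
-F(O) = -1*33 = -33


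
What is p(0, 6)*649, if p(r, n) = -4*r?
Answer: 0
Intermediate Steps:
p(0, 6)*649 = -4*0*649 = 0*649 = 0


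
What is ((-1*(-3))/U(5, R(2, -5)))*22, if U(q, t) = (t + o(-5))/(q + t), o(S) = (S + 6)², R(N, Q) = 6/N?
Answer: 132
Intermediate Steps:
o(S) = (6 + S)²
U(q, t) = (1 + t)/(q + t) (U(q, t) = (t + (6 - 5)²)/(q + t) = (t + 1²)/(q + t) = (t + 1)/(q + t) = (1 + t)/(q + t))
((-1*(-3))/U(5, R(2, -5)))*22 = ((-1*(-3))/(((1 + 6/2)/(5 + 6/2))))*22 = (3/(((1 + 6*(½))/(5 + 6*(½)))))*22 = (3/(((1 + 3)/(5 + 3))))*22 = (3/((4/8)))*22 = (3/(((⅛)*4)))*22 = (3/(½))*22 = (3*2)*22 = 6*22 = 132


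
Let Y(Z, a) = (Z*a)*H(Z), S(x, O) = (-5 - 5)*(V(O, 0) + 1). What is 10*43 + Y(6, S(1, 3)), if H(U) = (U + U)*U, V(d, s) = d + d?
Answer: -29810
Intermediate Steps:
V(d, s) = 2*d
H(U) = 2*U² (H(U) = (2*U)*U = 2*U²)
S(x, O) = -10 - 20*O (S(x, O) = (-5 - 5)*(2*O + 1) = -10*(1 + 2*O) = -10 - 20*O)
Y(Z, a) = 2*a*Z³ (Y(Z, a) = (Z*a)*(2*Z²) = 2*a*Z³)
10*43 + Y(6, S(1, 3)) = 10*43 + 2*(-10 - 20*3)*6³ = 430 + 2*(-10 - 60)*216 = 430 + 2*(-70)*216 = 430 - 30240 = -29810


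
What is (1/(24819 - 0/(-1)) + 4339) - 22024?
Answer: -438924014/24819 ≈ -17685.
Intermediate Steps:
(1/(24819 - 0/(-1)) + 4339) - 22024 = (1/(24819 - 0*(-1)) + 4339) - 22024 = (1/(24819 - 2909*0) + 4339) - 22024 = (1/(24819 + 0) + 4339) - 22024 = (1/24819 + 4339) - 22024 = 107689642/24819 - 22024 = -438924014/24819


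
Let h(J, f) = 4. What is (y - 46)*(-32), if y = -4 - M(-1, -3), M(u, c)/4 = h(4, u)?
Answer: 2112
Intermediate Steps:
M(u, c) = 16 (M(u, c) = 4*4 = 16)
y = -20 (y = -4 - 1*16 = -4 - 16 = -20)
(y - 46)*(-32) = (-20 - 46)*(-32) = -66*(-32) = 2112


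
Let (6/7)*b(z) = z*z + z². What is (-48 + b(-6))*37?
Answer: 1332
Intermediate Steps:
b(z) = 7*z²/3 (b(z) = 7*(z*z + z²)/6 = 7*(z² + z²)/6 = 7*(2*z²)/6 = 7*z²/3)
(-48 + b(-6))*37 = (-48 + (7/3)*(-6)²)*37 = (-48 + (7/3)*36)*37 = (-48 + 84)*37 = 36*37 = 1332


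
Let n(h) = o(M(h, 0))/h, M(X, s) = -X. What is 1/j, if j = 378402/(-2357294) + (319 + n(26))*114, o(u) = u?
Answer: 1178647/42728121843 ≈ 2.7585e-5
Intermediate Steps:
n(h) = -1 (n(h) = (-h)/h = -1)
j = 42728121843/1178647 (j = 378402/(-2357294) + (319 - 1)*114 = 378402*(-1/2357294) + 318*114 = -189201/1178647 + 36252 = 42728121843/1178647 ≈ 36252.)
1/j = 1/(42728121843/1178647) = 1178647/42728121843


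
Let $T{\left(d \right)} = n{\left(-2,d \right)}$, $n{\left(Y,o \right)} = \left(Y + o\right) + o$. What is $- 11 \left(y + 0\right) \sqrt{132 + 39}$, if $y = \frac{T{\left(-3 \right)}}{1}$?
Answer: $264 \sqrt{19} \approx 1150.8$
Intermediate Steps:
$n{\left(Y,o \right)} = Y + 2 o$
$T{\left(d \right)} = -2 + 2 d$
$y = -8$ ($y = \frac{-2 + 2 \left(-3\right)}{1} = \left(-2 - 6\right) 1 = \left(-8\right) 1 = -8$)
$- 11 \left(y + 0\right) \sqrt{132 + 39} = - 11 \left(-8 + 0\right) \sqrt{132 + 39} = \left(-11\right) \left(-8\right) \sqrt{171} = 88 \cdot 3 \sqrt{19} = 264 \sqrt{19}$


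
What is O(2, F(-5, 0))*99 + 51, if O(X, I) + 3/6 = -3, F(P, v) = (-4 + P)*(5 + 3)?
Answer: -591/2 ≈ -295.50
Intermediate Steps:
F(P, v) = -32 + 8*P (F(P, v) = (-4 + P)*8 = -32 + 8*P)
O(X, I) = -7/2 (O(X, I) = -1/2 - 3 = -7/2)
O(2, F(-5, 0))*99 + 51 = -7/2*99 + 51 = -693/2 + 51 = -591/2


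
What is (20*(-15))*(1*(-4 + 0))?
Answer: 1200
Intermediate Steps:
(20*(-15))*(1*(-4 + 0)) = -300*(-4) = 1200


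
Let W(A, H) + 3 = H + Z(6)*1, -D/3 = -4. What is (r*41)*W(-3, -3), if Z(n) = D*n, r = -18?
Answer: -48708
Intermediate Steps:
D = 12 (D = -3*(-4) = 12)
Z(n) = 12*n
W(A, H) = 69 + H (W(A, H) = -3 + (H + (12*6)*1) = -3 + (H + 72*1) = -3 + (H + 72) = -3 + (72 + H) = 69 + H)
(r*41)*W(-3, -3) = (-18*41)*(69 - 3) = -738*66 = -48708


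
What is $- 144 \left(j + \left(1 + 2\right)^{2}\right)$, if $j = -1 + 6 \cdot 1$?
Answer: $-2016$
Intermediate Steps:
$j = 5$ ($j = -1 + 6 = 5$)
$- 144 \left(j + \left(1 + 2\right)^{2}\right) = - 144 \left(5 + \left(1 + 2\right)^{2}\right) = - 144 \left(5 + 3^{2}\right) = - 144 \left(5 + 9\right) = \left(-144\right) 14 = -2016$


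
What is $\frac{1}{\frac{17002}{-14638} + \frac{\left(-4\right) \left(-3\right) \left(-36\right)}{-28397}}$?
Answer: $- \frac{207837643}{238241089} \approx -0.87238$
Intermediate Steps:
$\frac{1}{\frac{17002}{-14638} + \frac{\left(-4\right) \left(-3\right) \left(-36\right)}{-28397}} = \frac{1}{17002 \left(- \frac{1}{14638}\right) + 12 \left(-36\right) \left(- \frac{1}{28397}\right)} = \frac{1}{- \frac{8501}{7319} - - \frac{432}{28397}} = \frac{1}{- \frac{8501}{7319} + \frac{432}{28397}} = \frac{1}{- \frac{238241089}{207837643}} = - \frac{207837643}{238241089}$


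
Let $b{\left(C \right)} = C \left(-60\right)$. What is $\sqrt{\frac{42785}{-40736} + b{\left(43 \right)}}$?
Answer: $\frac{i \sqrt{267690679090}}{10184} \approx 50.804 i$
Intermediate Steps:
$b{\left(C \right)} = - 60 C$
$\sqrt{\frac{42785}{-40736} + b{\left(43 \right)}} = \sqrt{\frac{42785}{-40736} - 2580} = \sqrt{42785 \left(- \frac{1}{40736}\right) - 2580} = \sqrt{- \frac{42785}{40736} - 2580} = \sqrt{- \frac{105141665}{40736}} = \frac{i \sqrt{267690679090}}{10184}$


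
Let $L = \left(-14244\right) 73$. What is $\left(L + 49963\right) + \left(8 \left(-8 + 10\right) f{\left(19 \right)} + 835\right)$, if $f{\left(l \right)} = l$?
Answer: $-988710$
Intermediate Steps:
$L = -1039812$
$\left(L + 49963\right) + \left(8 \left(-8 + 10\right) f{\left(19 \right)} + 835\right) = \left(-1039812 + 49963\right) + \left(8 \left(-8 + 10\right) 19 + 835\right) = -989849 + \left(8 \cdot 2 \cdot 19 + 835\right) = -989849 + \left(16 \cdot 19 + 835\right) = -989849 + \left(304 + 835\right) = -989849 + 1139 = -988710$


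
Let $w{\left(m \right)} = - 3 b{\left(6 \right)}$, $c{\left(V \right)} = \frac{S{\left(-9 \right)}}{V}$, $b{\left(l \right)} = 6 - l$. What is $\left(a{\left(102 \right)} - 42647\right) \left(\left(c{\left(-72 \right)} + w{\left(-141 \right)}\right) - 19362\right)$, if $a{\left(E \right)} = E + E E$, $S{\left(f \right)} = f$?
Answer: $\frac{4978480195}{8} \approx 6.2231 \cdot 10^{8}$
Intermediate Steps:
$c{\left(V \right)} = - \frac{9}{V}$
$a{\left(E \right)} = E + E^{2}$
$w{\left(m \right)} = 0$ ($w{\left(m \right)} = - 3 \left(6 - 6\right) = \left(-3\right) 0 = 0$)
$\left(a{\left(102 \right)} - 42647\right) \left(\left(c{\left(-72 \right)} + w{\left(-141 \right)}\right) - 19362\right) = \left(102 \left(1 + 102\right) - 42647\right) \left(\left(- \frac{9}{-72} + 0\right) - 19362\right) = \left(102 \cdot 103 - 42647\right) \left(\left(\left(-9\right) \left(- \frac{1}{72}\right) + 0\right) - 19362\right) = \left(10506 - 42647\right) \left(\left(\frac{1}{8} + 0\right) - 19362\right) = - 32141 \left(\frac{1}{8} - 19362\right) = \left(-32141\right) \left(- \frac{154895}{8}\right) = \frac{4978480195}{8}$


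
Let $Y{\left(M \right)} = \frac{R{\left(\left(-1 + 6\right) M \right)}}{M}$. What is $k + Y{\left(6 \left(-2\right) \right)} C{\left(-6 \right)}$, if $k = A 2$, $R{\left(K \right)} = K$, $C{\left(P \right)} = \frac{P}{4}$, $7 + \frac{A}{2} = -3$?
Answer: $- \frac{95}{2} \approx -47.5$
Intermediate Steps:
$A = -20$ ($A = -14 + 2 \left(-3\right) = -14 - 6 = -20$)
$C{\left(P \right)} = \frac{P}{4}$ ($C{\left(P \right)} = P \frac{1}{4} = \frac{P}{4}$)
$k = -40$ ($k = \left(-20\right) 2 = -40$)
$Y{\left(M \right)} = 5$ ($Y{\left(M \right)} = \frac{\left(-1 + 6\right) M}{M} = \frac{5 M}{M} = 5$)
$k + Y{\left(6 \left(-2\right) \right)} C{\left(-6 \right)} = -40 + 5 \cdot \frac{1}{4} \left(-6\right) = -40 + 5 \left(- \frac{3}{2}\right) = -40 - \frac{15}{2} = - \frac{95}{2}$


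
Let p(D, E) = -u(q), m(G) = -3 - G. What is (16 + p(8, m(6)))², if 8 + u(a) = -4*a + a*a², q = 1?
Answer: 729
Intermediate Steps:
u(a) = -8 + a³ - 4*a (u(a) = -8 + (-4*a + a*a²) = -8 + (-4*a + a³) = -8 + (a³ - 4*a) = -8 + a³ - 4*a)
p(D, E) = 11 (p(D, E) = -(-8 + 1³ - 4*1) = -(-8 + 1 - 4) = -1*(-11) = 11)
(16 + p(8, m(6)))² = (16 + 11)² = 27² = 729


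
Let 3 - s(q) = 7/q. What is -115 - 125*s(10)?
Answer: -805/2 ≈ -402.50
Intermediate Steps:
s(q) = 3 - 7/q
-115 - 125*s(10) = -115 - 125*(3 - 7/10) = -115 - 125*23/10 = -115 - 575/2 = -805/2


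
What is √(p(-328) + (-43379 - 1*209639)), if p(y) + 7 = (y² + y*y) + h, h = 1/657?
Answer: 4*I*√113478719/219 ≈ 194.57*I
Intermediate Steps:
h = 1/657 ≈ 0.0015221
p(y) = -4598/657 + 2*y² (p(y) = -7 + ((y² + y*y) + 1/657) = -7 + ((y² + y²) + 1/657) = -7 + (2*y² + 1/657) = -7 + (1/657 + 2*y²) = -4598/657 + 2*y²)
√(p(-328) + (-43379 - 1*209639)) = √((-4598/657 + 2*(-328)²) + (-43379 - 1*209639)) = √((-4598/657 + 2*107584) + (-43379 - 209639)) = √((-4598/657 + 215168) - 253018) = √(141360778/657 - 253018) = √(-24872048/657) = 4*I*√113478719/219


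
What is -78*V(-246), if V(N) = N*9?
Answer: 172692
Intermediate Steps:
V(N) = 9*N
-78*V(-246) = -702*(-246) = -78*(-2214) = 172692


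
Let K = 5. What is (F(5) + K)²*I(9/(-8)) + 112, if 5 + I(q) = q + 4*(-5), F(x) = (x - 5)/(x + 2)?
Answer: -4329/8 ≈ -541.13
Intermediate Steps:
F(x) = (-5 + x)/(2 + x)
I(q) = -25 + q (I(q) = -5 + (q + 4*(-5)) = -5 + (q - 20) = -5 + (-20 + q) = -25 + q)
(F(5) + K)²*I(9/(-8)) + 112 = ((-5 + 5)/(2 + 5) + 5)²*(-25 + 9/(-8)) + 112 = (0/7 + 5)²*(-25 + 9*(-⅛)) + 112 = ((⅐)*0 + 5)²*(-25 - 9/8) + 112 = (0 + 5)²*(-209/8) + 112 = 5²*(-209/8) + 112 = 25*(-209/8) + 112 = -5225/8 + 112 = -4329/8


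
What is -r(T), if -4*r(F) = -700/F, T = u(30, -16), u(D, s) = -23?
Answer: 175/23 ≈ 7.6087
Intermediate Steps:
T = -23
r(F) = 175/F (r(F) = -(-175)/F = 175/F)
-r(T) = -175/(-23) = -175*(-1)/23 = -1*(-175/23) = 175/23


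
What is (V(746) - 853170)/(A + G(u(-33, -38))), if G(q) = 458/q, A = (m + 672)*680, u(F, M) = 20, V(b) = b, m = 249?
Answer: -8524240/6263029 ≈ -1.3610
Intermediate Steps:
A = 626280 (A = (249 + 672)*680 = 921*680 = 626280)
(V(746) - 853170)/(A + G(u(-33, -38))) = (746 - 853170)/(626280 + 458/20) = -852424/(626280 + 458*(1/20)) = -852424/(626280 + 229/10) = -852424/6263029/10 = -852424*10/6263029 = -8524240/6263029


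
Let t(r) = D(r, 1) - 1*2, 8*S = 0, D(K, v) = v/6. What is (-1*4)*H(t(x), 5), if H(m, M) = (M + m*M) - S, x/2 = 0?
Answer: 50/3 ≈ 16.667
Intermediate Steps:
x = 0 (x = 2*0 = 0)
D(K, v) = v/6 (D(K, v) = v*(⅙) = v/6)
S = 0 (S = (⅛)*0 = 0)
t(r) = -11/6 (t(r) = (⅙)*1 - 1*2 = ⅙ - 2 = -11/6)
H(m, M) = M + M*m (H(m, M) = (M + m*M) - 1*0 = (M + M*m) + 0 = M + M*m)
(-1*4)*H(t(x), 5) = (-1*4)*(5*(1 - 11/6)) = -20*(-5)/6 = -4*(-25/6) = 50/3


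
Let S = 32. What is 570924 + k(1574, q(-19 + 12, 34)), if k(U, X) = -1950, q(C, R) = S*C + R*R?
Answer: 568974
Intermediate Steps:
q(C, R) = R² + 32*C (q(C, R) = 32*C + R*R = 32*C + R² = R² + 32*C)
570924 + k(1574, q(-19 + 12, 34)) = 570924 - 1950 = 568974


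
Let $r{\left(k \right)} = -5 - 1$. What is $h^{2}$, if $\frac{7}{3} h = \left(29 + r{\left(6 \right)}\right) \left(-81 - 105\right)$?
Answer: $\frac{164711556}{49} \approx 3.3615 \cdot 10^{6}$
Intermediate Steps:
$r{\left(k \right)} = -6$
$h = - \frac{12834}{7}$ ($h = \frac{3 \left(29 - 6\right) \left(-81 - 105\right)}{7} = \frac{3 \cdot 23 \left(-186\right)}{7} = \frac{3}{7} \left(-4278\right) = - \frac{12834}{7} \approx -1833.4$)
$h^{2} = \left(- \frac{12834}{7}\right)^{2} = \frac{164711556}{49}$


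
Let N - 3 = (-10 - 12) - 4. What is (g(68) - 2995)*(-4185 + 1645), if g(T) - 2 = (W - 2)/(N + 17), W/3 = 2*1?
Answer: 22811740/3 ≈ 7.6039e+6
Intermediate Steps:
W = 6 (W = 3*(2*1) = 3*2 = 6)
N = -23 (N = 3 + ((-10 - 12) - 4) = 3 + (-22 - 4) = 3 - 26 = -23)
g(T) = 4/3 (g(T) = 2 + (6 - 2)/(-23 + 17) = 2 + 4/(-6) = 2 + 4*(-1/6) = 2 - 2/3 = 4/3)
(g(68) - 2995)*(-4185 + 1645) = (4/3 - 2995)*(-4185 + 1645) = -8981/3*(-2540) = 22811740/3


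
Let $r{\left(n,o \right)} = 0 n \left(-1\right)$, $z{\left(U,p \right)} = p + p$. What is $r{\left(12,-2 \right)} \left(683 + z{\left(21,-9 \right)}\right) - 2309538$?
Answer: $-2309538$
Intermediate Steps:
$z{\left(U,p \right)} = 2 p$
$r{\left(n,o \right)} = 0$ ($r{\left(n,o \right)} = 0 \left(-1\right) = 0$)
$r{\left(12,-2 \right)} \left(683 + z{\left(21,-9 \right)}\right) - 2309538 = 0 \left(683 + 2 \left(-9\right)\right) - 2309538 = 0 \left(683 - 18\right) - 2309538 = 0 \cdot 665 - 2309538 = 0 - 2309538 = -2309538$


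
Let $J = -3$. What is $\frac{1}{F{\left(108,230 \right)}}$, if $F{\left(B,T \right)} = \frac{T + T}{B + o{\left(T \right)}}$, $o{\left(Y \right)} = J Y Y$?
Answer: $- \frac{39648}{115} \approx -344.77$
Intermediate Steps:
$o{\left(Y \right)} = - 3 Y^{2}$ ($o{\left(Y \right)} = - 3 Y Y = - 3 Y^{2}$)
$F{\left(B,T \right)} = \frac{2 T}{B - 3 T^{2}}$ ($F{\left(B,T \right)} = \frac{T + T}{B - 3 T^{2}} = \frac{2 T}{B - 3 T^{2}}$)
$\frac{1}{F{\left(108,230 \right)}} = \frac{1}{2 \cdot 230 \frac{1}{108 - 3 \cdot 230^{2}}} = \frac{1}{2 \cdot 230 \frac{1}{108 - 158700}} = \frac{1}{2 \cdot 230 \frac{1}{-158592}} = \frac{1}{2 \cdot 230 \left(- \frac{1}{158592}\right)} = \frac{1}{- \frac{115}{39648}} = - \frac{39648}{115}$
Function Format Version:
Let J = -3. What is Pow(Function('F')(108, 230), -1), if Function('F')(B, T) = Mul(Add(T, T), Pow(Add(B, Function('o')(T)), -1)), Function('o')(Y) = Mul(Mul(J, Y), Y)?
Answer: Rational(-39648, 115) ≈ -344.77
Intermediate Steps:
Function('o')(Y) = Mul(-3, Pow(Y, 2)) (Function('o')(Y) = Mul(Mul(-3, Y), Y) = Mul(-3, Pow(Y, 2)))
Function('F')(B, T) = Mul(2, T, Pow(Add(B, Mul(-3, Pow(T, 2))), -1)) (Function('F')(B, T) = Mul(Add(T, T), Pow(Add(B, Mul(-3, Pow(T, 2))), -1)) = Mul(Mul(2, T), Pow(Add(B, Mul(-3, Pow(T, 2))), -1)) = Mul(2, T, Pow(Add(B, Mul(-3, Pow(T, 2))), -1)))
Pow(Function('F')(108, 230), -1) = Pow(Mul(2, 230, Pow(Add(108, Mul(-3, Pow(230, 2))), -1)), -1) = Pow(Mul(2, 230, Pow(Add(108, Mul(-3, 52900)), -1)), -1) = Pow(Mul(2, 230, Pow(Add(108, -158700), -1)), -1) = Pow(Mul(2, 230, Pow(-158592, -1)), -1) = Pow(Mul(2, 230, Rational(-1, 158592)), -1) = Pow(Rational(-115, 39648), -1) = Rational(-39648, 115)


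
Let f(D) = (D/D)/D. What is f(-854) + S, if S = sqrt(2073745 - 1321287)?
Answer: -1/854 + sqrt(752458) ≈ 867.44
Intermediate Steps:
f(D) = 1/D
S = sqrt(752458) ≈ 867.44
f(-854) + S = 1/(-854) + sqrt(752458) = -1/854 + sqrt(752458)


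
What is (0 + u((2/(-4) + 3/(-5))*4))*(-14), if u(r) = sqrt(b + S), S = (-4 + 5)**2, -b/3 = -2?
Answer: -14*sqrt(7) ≈ -37.041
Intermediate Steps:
b = 6 (b = -3*(-2) = 6)
S = 1 (S = 1**2 = 1)
u(r) = sqrt(7) (u(r) = sqrt(6 + 1) = sqrt(7))
(0 + u((2/(-4) + 3/(-5))*4))*(-14) = (0 + sqrt(7))*(-14) = sqrt(7)*(-14) = -14*sqrt(7)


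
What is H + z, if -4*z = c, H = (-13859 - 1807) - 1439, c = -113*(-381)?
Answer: -111473/4 ≈ -27868.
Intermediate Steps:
c = 43053
H = -17105 (H = -15666 - 1439 = -17105)
z = -43053/4 (z = -1/4*43053 = -43053/4 ≈ -10763.)
H + z = -17105 - 43053/4 = -111473/4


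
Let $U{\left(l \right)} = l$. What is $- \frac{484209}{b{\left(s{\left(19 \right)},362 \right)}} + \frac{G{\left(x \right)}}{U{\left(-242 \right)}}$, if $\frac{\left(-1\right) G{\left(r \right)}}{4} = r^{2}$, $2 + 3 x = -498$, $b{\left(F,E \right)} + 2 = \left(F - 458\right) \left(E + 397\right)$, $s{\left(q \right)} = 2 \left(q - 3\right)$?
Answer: $\frac{162195303601}{352112904} \approx 460.63$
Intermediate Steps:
$s{\left(q \right)} = -6 + 2 q$ ($s{\left(q \right)} = 2 \left(-3 + q\right) = -6 + 2 q$)
$b{\left(F,E \right)} = -2 + \left(-458 + F\right) \left(397 + E\right)$ ($b{\left(F,E \right)} = -2 + \left(F - 458\right) \left(E + 397\right) = -2 + \left(-458 + F\right) \left(397 + E\right)$)
$x = - \frac{500}{3}$ ($x = - \frac{2}{3} + \frac{1}{3} \left(-498\right) = - \frac{2}{3} - 166 = - \frac{500}{3} \approx -166.67$)
$G{\left(r \right)} = - 4 r^{2}$
$- \frac{484209}{b{\left(s{\left(19 \right)},362 \right)}} + \frac{G{\left(x \right)}}{U{\left(-242 \right)}} = - \frac{484209}{-181828 - 165796 + 397 \left(-6 + 2 \cdot 19\right) + 362 \left(-6 + 2 \cdot 19\right)} + \frac{\left(-4\right) \left(- \frac{500}{3}\right)^{2}}{-242} = - \frac{484209}{-181828 - 165796 + 397 \left(-6 + 38\right) + 362 \left(-6 + 38\right)} + \left(-4\right) \frac{250000}{9} \left(- \frac{1}{242}\right) = - \frac{484209}{-181828 - 165796 + 397 \cdot 32 + 362 \cdot 32} - - \frac{500000}{1089} = - \frac{484209}{-181828 - 165796 + 12704 + 11584} + \frac{500000}{1089} = - \frac{484209}{-323336} + \frac{500000}{1089} = \left(-484209\right) \left(- \frac{1}{323336}\right) + \frac{500000}{1089} = \frac{484209}{323336} + \frac{500000}{1089} = \frac{162195303601}{352112904}$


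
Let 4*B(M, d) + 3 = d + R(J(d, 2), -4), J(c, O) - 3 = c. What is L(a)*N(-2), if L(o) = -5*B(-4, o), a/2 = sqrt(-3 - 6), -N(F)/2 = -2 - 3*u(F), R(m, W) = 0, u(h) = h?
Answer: -30 + 60*I ≈ -30.0 + 60.0*I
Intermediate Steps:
J(c, O) = 3 + c
B(M, d) = -3/4 + d/4 (B(M, d) = -3/4 + (d + 0)/4 = -3/4 + d/4)
N(F) = 4 + 6*F (N(F) = -2*(-2 - 3*F) = 4 + 6*F)
a = 6*I (a = 2*sqrt(-3 - 6) = 2*sqrt(-9) = 2*(3*I) = 6*I ≈ 6.0*I)
L(o) = 15/4 - 5*o/4 (L(o) = -5*(-3/4 + o/4) = 15/4 - 5*o/4)
L(a)*N(-2) = (15/4 - 15*I/2)*(4 + 6*(-2)) = (15/4 - 15*I/2)*(4 - 12) = (15/4 - 15*I/2)*(-8) = -30 + 60*I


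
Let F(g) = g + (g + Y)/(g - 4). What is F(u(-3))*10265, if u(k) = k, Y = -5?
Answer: -133445/7 ≈ -19064.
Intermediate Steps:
F(g) = g + (-5 + g)/(-4 + g) (F(g) = g + (g - 5)/(g - 4) = g + (-5 + g)/(-4 + g))
F(u(-3))*10265 = ((-5 + (-3)**2 - 3*(-3))/(-4 - 3))*10265 = ((-5 + 9 + 9)/(-7))*10265 = -1/7*13*10265 = -13/7*10265 = -133445/7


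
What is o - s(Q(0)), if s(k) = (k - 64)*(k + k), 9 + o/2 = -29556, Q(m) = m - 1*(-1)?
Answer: -59004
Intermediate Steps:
Q(m) = 1 + m (Q(m) = m + 1 = 1 + m)
o = -59130 (o = -18 + 2*(-29556) = -18 - 59112 = -59130)
s(k) = 2*k*(-64 + k) (s(k) = (-64 + k)*(2*k) = 2*k*(-64 + k))
o - s(Q(0)) = -59130 - 2*(1 + 0)*(-64 + (1 + 0)) = -59130 - 2*(-64 + 1) = -59130 - 2*(-63) = -59130 - 1*(-126) = -59130 + 126 = -59004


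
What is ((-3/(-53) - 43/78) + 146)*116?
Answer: 34888102/2067 ≈ 16879.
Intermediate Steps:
((-3/(-53) - 43/78) + 146)*116 = ((-3*(-1/53) - 43*1/78) + 146)*116 = ((3/53 - 43/78) + 146)*116 = (-2045/4134 + 146)*116 = (601519/4134)*116 = 34888102/2067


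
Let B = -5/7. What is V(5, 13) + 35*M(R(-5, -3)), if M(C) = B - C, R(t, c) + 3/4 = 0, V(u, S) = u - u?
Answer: 5/4 ≈ 1.2500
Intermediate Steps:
V(u, S) = 0
B = -5/7 (B = -5*1/7 = -5/7 ≈ -0.71429)
R(t, c) = -3/4 (R(t, c) = -3/4 + 0 = -3/4)
M(C) = -5/7 - C
V(5, 13) + 35*M(R(-5, -3)) = 0 + 35*(-5/7 - 1*(-3/4)) = 0 + 35*(-5/7 + 3/4) = 0 + 35*(1/28) = 0 + 5/4 = 5/4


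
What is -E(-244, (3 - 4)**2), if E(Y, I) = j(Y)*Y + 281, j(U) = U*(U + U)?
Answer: 29053287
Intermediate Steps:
j(U) = 2*U**2 (j(U) = U*(2*U) = 2*U**2)
E(Y, I) = 281 + 2*Y**3 (E(Y, I) = (2*Y**2)*Y + 281 = 2*Y**3 + 281 = 281 + 2*Y**3)
-E(-244, (3 - 4)**2) = -(281 + 2*(-244)**3) = -(281 + 2*(-14526784)) = -(281 - 29053568) = -1*(-29053287) = 29053287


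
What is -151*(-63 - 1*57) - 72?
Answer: 18048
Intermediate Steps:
-151*(-63 - 1*57) - 72 = -151*(-63 - 57) - 72 = -151*(-120) - 72 = 18120 - 72 = 18048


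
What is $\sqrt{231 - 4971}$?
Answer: $2 i \sqrt{1185} \approx 68.848 i$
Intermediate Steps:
$\sqrt{231 - 4971} = \sqrt{-4740} = 2 i \sqrt{1185}$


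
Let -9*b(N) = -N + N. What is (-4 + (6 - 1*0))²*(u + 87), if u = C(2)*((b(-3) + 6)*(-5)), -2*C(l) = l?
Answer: 468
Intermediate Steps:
b(N) = 0 (b(N) = -(-N + N)/9 = -⅑*0 = 0)
C(l) = -l/2
u = 30 (u = (-½*2)*((0 + 6)*(-5)) = -6*(-5) = -1*(-30) = 30)
(-4 + (6 - 1*0))²*(u + 87) = (-4 + (6 - 1*0))²*(30 + 87) = (-4 + (6 + 0))²*117 = (-4 + 6)²*117 = 2²*117 = 4*117 = 468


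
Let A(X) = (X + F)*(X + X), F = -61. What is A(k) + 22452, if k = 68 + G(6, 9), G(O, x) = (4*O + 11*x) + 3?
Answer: 74056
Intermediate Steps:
G(O, x) = 3 + 4*O + 11*x
k = 194 (k = 68 + (3 + 4*6 + 11*9) = 68 + (3 + 24 + 99) = 68 + 126 = 194)
A(X) = 2*X*(-61 + X) (A(X) = (X - 61)*(X + X) = (-61 + X)*(2*X) = 2*X*(-61 + X))
A(k) + 22452 = 2*194*(-61 + 194) + 22452 = 2*194*133 + 22452 = 51604 + 22452 = 74056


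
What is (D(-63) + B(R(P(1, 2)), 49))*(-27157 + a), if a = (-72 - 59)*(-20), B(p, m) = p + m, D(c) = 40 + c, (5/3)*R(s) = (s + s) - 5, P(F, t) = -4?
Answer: -2232867/5 ≈ -4.4657e+5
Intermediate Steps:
R(s) = -3 + 6*s/5 (R(s) = 3*((s + s) - 5)/5 = 3*(2*s - 5)/5 = 3*(-5 + 2*s)/5 = -3 + 6*s/5)
B(p, m) = m + p
a = 2620 (a = -131*(-20) = 2620)
(D(-63) + B(R(P(1, 2)), 49))*(-27157 + a) = ((40 - 63) + (49 + (-3 + (6/5)*(-4))))*(-27157 + 2620) = (-23 + (49 + (-3 - 24/5)))*(-24537) = (-23 + (49 - 39/5))*(-24537) = (-23 + 206/5)*(-24537) = (91/5)*(-24537) = -2232867/5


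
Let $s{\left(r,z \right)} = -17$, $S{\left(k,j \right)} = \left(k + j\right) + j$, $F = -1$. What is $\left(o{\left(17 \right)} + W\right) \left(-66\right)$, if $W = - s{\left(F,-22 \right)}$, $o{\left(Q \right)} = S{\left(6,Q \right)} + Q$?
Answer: $-4884$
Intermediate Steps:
$S{\left(k,j \right)} = k + 2 j$ ($S{\left(k,j \right)} = \left(j + k\right) + j = k + 2 j$)
$o{\left(Q \right)} = 6 + 3 Q$ ($o{\left(Q \right)} = \left(6 + 2 Q\right) + Q = 6 + 3 Q$)
$W = 17$ ($W = \left(-1\right) \left(-17\right) = 17$)
$\left(o{\left(17 \right)} + W\right) \left(-66\right) = \left(\left(6 + 3 \cdot 17\right) + 17\right) \left(-66\right) = \left(\left(6 + 51\right) + 17\right) \left(-66\right) = \left(57 + 17\right) \left(-66\right) = 74 \left(-66\right) = -4884$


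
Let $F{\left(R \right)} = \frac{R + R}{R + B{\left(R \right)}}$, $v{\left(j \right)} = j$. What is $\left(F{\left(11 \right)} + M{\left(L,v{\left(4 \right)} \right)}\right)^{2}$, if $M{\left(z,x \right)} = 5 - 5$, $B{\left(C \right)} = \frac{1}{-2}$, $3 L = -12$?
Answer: $\frac{1936}{441} \approx 4.39$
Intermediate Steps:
$L = -4$ ($L = \frac{1}{3} \left(-12\right) = -4$)
$B{\left(C \right)} = - \frac{1}{2}$
$M{\left(z,x \right)} = 0$
$F{\left(R \right)} = \frac{2 R}{- \frac{1}{2} + R}$ ($F{\left(R \right)} = \frac{R + R}{R - \frac{1}{2}} = \frac{2 R}{- \frac{1}{2} + R}$)
$\left(F{\left(11 \right)} + M{\left(L,v{\left(4 \right)} \right)}\right)^{2} = \left(4 \cdot 11 \frac{1}{-1 + 2 \cdot 11} + 0\right)^{2} = \left(4 \cdot 11 \frac{1}{-1 + 22} + 0\right)^{2} = \left(4 \cdot 11 \cdot \frac{1}{21} + 0\right)^{2} = \left(\frac{44}{21} + 0\right)^{2} = \left(\frac{44}{21}\right)^{2} = \frac{1936}{441}$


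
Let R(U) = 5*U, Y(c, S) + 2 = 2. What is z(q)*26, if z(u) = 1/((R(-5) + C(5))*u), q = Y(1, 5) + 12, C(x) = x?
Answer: -13/120 ≈ -0.10833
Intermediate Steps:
Y(c, S) = 0 (Y(c, S) = -2 + 2 = 0)
q = 12 (q = 0 + 12 = 12)
z(u) = -1/(20*u) (z(u) = 1/((5*(-5) + 5)*u) = 1/((-25 + 5)*u) = 1/((-20)*u) = -1/(20*u))
z(q)*26 = -1/20/12*26 = -1/20*1/12*26 = -1/240*26 = -13/120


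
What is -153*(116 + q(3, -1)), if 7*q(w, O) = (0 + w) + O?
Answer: -124542/7 ≈ -17792.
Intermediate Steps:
q(w, O) = O/7 + w/7 (q(w, O) = ((0 + w) + O)/7 = (w + O)/7 = (O + w)/7 = O/7 + w/7)
-153*(116 + q(3, -1)) = -153*(116 + ((⅐)*(-1) + (⅐)*3)) = -153*(116 + (-⅐ + 3/7)) = -153*(116 + 2/7) = -153*814/7 = -124542/7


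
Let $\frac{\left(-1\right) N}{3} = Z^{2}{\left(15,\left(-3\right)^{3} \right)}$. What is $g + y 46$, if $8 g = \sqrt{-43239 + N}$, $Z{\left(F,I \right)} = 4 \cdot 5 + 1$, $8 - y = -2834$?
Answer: $130732 + \frac{i \sqrt{44562}}{8} \approx 1.3073 \cdot 10^{5} + 26.387 i$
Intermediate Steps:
$y = 2842$ ($y = 8 - -2834 = 8 + 2834 = 2842$)
$Z{\left(F,I \right)} = 21$ ($Z{\left(F,I \right)} = 20 + 1 = 21$)
$N = -1323$ ($N = - 3 \cdot 21^{2} = \left(-3\right) 441 = -1323$)
$g = \frac{i \sqrt{44562}}{8}$ ($g = \frac{\sqrt{-43239 - 1323}}{8} = \frac{\sqrt{-44562}}{8} = \frac{i \sqrt{44562}}{8} \approx 26.387 i$)
$g + y 46 = \frac{i \sqrt{44562}}{8} + 2842 \cdot 46 = \frac{i \sqrt{44562}}{8} + 130732 = 130732 + \frac{i \sqrt{44562}}{8}$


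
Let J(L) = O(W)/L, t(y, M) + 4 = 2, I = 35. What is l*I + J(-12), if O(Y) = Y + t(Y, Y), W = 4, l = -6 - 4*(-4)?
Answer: 2099/6 ≈ 349.83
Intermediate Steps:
l = 10 (l = -6 + 16 = 10)
t(y, M) = -2 (t(y, M) = -4 + 2 = -2)
O(Y) = -2 + Y (O(Y) = Y - 2 = -2 + Y)
J(L) = 2/L (J(L) = (-2 + 4)/L = 2/L)
l*I + J(-12) = 10*35 + 2/(-12) = 350 + 2*(-1/12) = 350 - 1/6 = 2099/6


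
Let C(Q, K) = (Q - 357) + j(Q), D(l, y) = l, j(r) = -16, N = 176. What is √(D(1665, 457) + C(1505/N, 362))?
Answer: 3*√279763/44 ≈ 36.063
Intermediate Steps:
C(Q, K) = -373 + Q (C(Q, K) = (Q - 357) - 16 = (-357 + Q) - 16 = -373 + Q)
√(D(1665, 457) + C(1505/N, 362)) = √(1665 + (-373 + 1505/176)) = √(1665 - 64143/176) = √(228897/176) = 3*√279763/44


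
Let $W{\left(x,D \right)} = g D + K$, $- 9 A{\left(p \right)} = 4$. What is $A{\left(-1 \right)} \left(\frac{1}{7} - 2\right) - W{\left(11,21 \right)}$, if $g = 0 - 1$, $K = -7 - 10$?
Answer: $\frac{2446}{63} \approx 38.825$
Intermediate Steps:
$K = -17$
$g = -1$ ($g = 0 - 1 = -1$)
$A{\left(p \right)} = - \frac{4}{9}$ ($A{\left(p \right)} = \left(- \frac{1}{9}\right) 4 = - \frac{4}{9}$)
$W{\left(x,D \right)} = -17 - D$ ($W{\left(x,D \right)} = - D - 17 = -17 - D$)
$A{\left(-1 \right)} \left(\frac{1}{7} - 2\right) - W{\left(11,21 \right)} = - \frac{4 \left(\frac{1}{7} - 2\right)}{9} - \left(-17 - 21\right) = \left(- \frac{4}{9}\right) \left(- \frac{13}{7}\right) - -38 = \frac{52}{63} + 38 = \frac{2446}{63}$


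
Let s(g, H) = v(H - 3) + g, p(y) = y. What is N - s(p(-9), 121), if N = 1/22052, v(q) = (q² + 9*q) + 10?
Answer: -330493323/22052 ≈ -14987.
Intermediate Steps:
v(q) = 10 + q² + 9*q
N = 1/22052 ≈ 4.5347e-5
s(g, H) = -17 + g + (-3 + H)² + 9*H (s(g, H) = (10 + (H - 3)² + 9*(H - 3)) + g = (10 + (-3 + H)² + 9*(-3 + H)) + g = (10 + (-3 + H)² + (-27 + 9*H)) + g = (-17 + (-3 + H)² + 9*H) + g = -17 + g + (-3 + H)² + 9*H)
N - s(p(-9), 121) = 1/22052 - (-8 - 9 + 121² + 3*121) = 1/22052 - (-8 - 9 + 14641 + 363) = 1/22052 - 1*14987 = 1/22052 - 14987 = -330493323/22052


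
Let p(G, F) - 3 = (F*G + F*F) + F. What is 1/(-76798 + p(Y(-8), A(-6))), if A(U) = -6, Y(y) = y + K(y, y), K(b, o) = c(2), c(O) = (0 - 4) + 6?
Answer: -1/76729 ≈ -1.3033e-5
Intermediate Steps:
c(O) = 2 (c(O) = -4 + 6 = 2)
K(b, o) = 2
Y(y) = 2 + y (Y(y) = y + 2 = 2 + y)
p(G, F) = 3 + F + F**2 + F*G (p(G, F) = 3 + ((F*G + F*F) + F) = 3 + ((F*G + F**2) + F) = 3 + ((F**2 + F*G) + F) = 3 + (F + F**2 + F*G) = 3 + F + F**2 + F*G)
1/(-76798 + p(Y(-8), A(-6))) = 1/(-76798 + (3 - 6 + (-6)**2 - 6*(2 - 8))) = 1/(-76798 + (3 - 6 + 36 - 6*(-6))) = 1/(-76798 + (3 - 6 + 36 + 36)) = 1/(-76798 + 69) = 1/(-76729) = -1/76729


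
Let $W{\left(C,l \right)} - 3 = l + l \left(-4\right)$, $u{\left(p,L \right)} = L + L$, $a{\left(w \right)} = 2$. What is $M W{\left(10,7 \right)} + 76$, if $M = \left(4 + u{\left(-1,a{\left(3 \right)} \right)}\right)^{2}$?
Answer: $-1076$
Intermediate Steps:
$u{\left(p,L \right)} = 2 L$
$W{\left(C,l \right)} = 3 - 3 l$ ($W{\left(C,l \right)} = 3 + \left(l + l \left(-4\right)\right) = 3 + \left(l - 4 l\right) = 3 - 3 l$)
$M = 64$ ($M = \left(4 + 2 \cdot 2\right)^{2} = \left(4 + 4\right)^{2} = 8^{2} = 64$)
$M W{\left(10,7 \right)} + 76 = 64 \left(3 - 21\right) + 76 = 64 \left(-18\right) + 76 = -1152 + 76 = -1076$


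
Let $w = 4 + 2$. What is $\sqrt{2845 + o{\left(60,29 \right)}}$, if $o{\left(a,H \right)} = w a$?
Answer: $\sqrt{3205} \approx 56.613$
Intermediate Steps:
$w = 6$
$o{\left(a,H \right)} = 6 a$
$\sqrt{2845 + o{\left(60,29 \right)}} = \sqrt{2845 + 6 \cdot 60} = \sqrt{2845 + 360} = \sqrt{3205}$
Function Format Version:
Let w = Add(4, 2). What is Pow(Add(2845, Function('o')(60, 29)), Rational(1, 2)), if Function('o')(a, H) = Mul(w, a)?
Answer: Pow(3205, Rational(1, 2)) ≈ 56.613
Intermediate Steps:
w = 6
Function('o')(a, H) = Mul(6, a)
Pow(Add(2845, Function('o')(60, 29)), Rational(1, 2)) = Pow(Add(2845, Mul(6, 60)), Rational(1, 2)) = Pow(Add(2845, 360), Rational(1, 2)) = Pow(3205, Rational(1, 2))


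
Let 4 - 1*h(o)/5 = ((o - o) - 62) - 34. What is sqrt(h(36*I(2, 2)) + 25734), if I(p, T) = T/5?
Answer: sqrt(26234) ≈ 161.97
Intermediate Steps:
I(p, T) = T/5 (I(p, T) = T*(1/5) = T/5)
h(o) = 500 (h(o) = 20 - 5*(((o - o) - 62) - 34) = 20 - 5*((0 - 62) - 34) = 20 - 5*(-62 - 34) = 20 - 5*(-96) = 20 + 480 = 500)
sqrt(h(36*I(2, 2)) + 25734) = sqrt(500 + 25734) = sqrt(26234)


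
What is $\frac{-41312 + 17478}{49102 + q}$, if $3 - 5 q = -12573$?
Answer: $- \frac{59585}{129043} \approx -0.46175$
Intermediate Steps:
$q = \frac{12576}{5}$ ($q = \frac{3}{5} - - \frac{12573}{5} = \frac{3}{5} + \frac{12573}{5} = \frac{12576}{5} \approx 2515.2$)
$\frac{-41312 + 17478}{49102 + q} = \frac{-41312 + 17478}{49102 + \frac{12576}{5}} = - \frac{23834}{\frac{258086}{5}} = \left(-23834\right) \frac{5}{258086} = - \frac{59585}{129043}$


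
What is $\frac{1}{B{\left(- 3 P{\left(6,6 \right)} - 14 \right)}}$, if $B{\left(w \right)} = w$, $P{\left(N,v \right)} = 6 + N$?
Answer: $- \frac{1}{50} \approx -0.02$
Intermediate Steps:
$\frac{1}{B{\left(- 3 P{\left(6,6 \right)} - 14 \right)}} = \frac{1}{- 3 \left(6 + 6\right) - 14} = \frac{1}{\left(-3\right) 12 - 14} = \frac{1}{-36 - 14} = \frac{1}{-50} = - \frac{1}{50}$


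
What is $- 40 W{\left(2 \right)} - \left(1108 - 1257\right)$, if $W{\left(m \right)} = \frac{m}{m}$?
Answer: $109$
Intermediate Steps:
$W{\left(m \right)} = 1$
$- 40 W{\left(2 \right)} - \left(1108 - 1257\right) = \left(-40\right) 1 - \left(1108 - 1257\right) = -40 - -149 = -40 + 149 = 109$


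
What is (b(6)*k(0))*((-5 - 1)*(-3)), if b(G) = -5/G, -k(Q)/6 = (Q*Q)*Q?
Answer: 0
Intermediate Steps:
k(Q) = -6*Q³ (k(Q) = -6*Q*Q*Q = -6*Q²*Q = -6*Q³)
(b(6)*k(0))*((-5 - 1)*(-3)) = ((-5/6)*(-6*0³))*((-5 - 1)*(-3)) = ((-5*⅙)*(-6*0))*(-6*(-3)) = -⅚*0*18 = 0*18 = 0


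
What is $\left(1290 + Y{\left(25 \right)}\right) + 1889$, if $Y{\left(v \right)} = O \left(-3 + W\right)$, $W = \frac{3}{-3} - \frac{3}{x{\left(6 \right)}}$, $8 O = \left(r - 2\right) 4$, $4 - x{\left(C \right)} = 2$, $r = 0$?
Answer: $\frac{6369}{2} \approx 3184.5$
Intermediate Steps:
$x{\left(C \right)} = 2$ ($x{\left(C \right)} = 4 - 2 = 2$)
$O = -1$ ($O = \frac{\left(0 - 2\right) 4}{8} = \frac{\left(-2\right) 4}{8} = \frac{1}{8} \left(-8\right) = -1$)
$W = - \frac{5}{2}$ ($W = \frac{3}{-3} - \frac{3}{2} = 3 \left(- \frac{1}{3}\right) - \frac{3}{2} = -1 - \frac{3}{2} = - \frac{5}{2} \approx -2.5$)
$Y{\left(v \right)} = \frac{11}{2}$ ($Y{\left(v \right)} = - (-3 - \frac{5}{2}) = \left(-1\right) \left(- \frac{11}{2}\right) = \frac{11}{2}$)
$\left(1290 + Y{\left(25 \right)}\right) + 1889 = \left(1290 + \frac{11}{2}\right) + 1889 = \frac{2591}{2} + 1889 = \frac{6369}{2}$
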